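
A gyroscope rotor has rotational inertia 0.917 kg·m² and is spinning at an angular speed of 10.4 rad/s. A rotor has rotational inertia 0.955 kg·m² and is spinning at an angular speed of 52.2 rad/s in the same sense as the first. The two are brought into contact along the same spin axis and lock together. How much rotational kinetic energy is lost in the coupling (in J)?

No external torque acts about the common axis, so total angular momentum is conserved.
Taking A's sense as positive: L = (0.9170)(10.4) + (0.9550)(52.2) = 59.39 kg·m²·rad/s.
Combined I = 0.9170 + 0.9550 = 1.872 kg·m².
ω_f = L / I = 59.39 / 1.872 = 31.72 rad/s.
KE_i = ½ΣIω² = 1351 J; KE_f = ½(1.872)(31.72)² = 942.0 J.

ΔKE lost ≈ 409 J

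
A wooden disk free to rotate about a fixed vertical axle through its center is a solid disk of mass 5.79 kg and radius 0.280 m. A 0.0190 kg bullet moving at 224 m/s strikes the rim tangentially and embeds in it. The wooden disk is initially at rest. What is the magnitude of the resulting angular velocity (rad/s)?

|ω_f| ≈ 5.22 rad/s

The axle reaction passes through the axle and exerts no torque about it; angular momentum about the axle is conserved through the impact.
I_p = ½(5.79)(0.280)² = 0.2270 kg·m². Taking the sense of the bullet's angular momentum as positive, L_{bullet} = m v R = (0.0190)(224)(0.280) = 1.192 kg·m²/s.
L_i = 0 + 1.192 = 1.192 kg·m²/s.
After sticking, I_f = I_p + m R² = 0.2270 + (0.0190)(0.280)² = 0.2285 kg·m².
ω_f = L_i / I_f = 1.192 / 0.2285 = 5.216 rad/s.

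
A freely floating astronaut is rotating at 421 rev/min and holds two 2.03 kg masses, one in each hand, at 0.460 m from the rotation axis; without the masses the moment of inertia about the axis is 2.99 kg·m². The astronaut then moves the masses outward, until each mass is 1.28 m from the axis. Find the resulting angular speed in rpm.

Angular momentum about the spin axis is conserved since the torque about it is zero.
I₁ = 2.99 + 2(2.03)(0.460)² = 3.849 kg·m²; I₂ = 2.99 + 2(2.03)(1.28)² = 9.642 kg·m².
ω₂ = I₁ω₁ / I₂ = (3.849)(421 rpm) / (9.642) = 168.1 rpm.

ω₂ ≈ 168 rpm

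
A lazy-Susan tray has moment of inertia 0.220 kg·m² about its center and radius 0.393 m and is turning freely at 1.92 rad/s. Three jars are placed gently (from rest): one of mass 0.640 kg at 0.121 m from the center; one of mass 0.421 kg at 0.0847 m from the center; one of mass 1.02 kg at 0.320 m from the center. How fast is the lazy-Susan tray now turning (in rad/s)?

The added mass arrives with no angular momentum about the center, and any external torque about the center is negligible, so the system's angular momentum is conserved.
Added inertia Σmr² = (0.640)(0.121)² + (0.421)(0.0847)² + (1.02)(0.320)² = 0.1168 kg·m²; I_f = 0.2200 + 0.1168 = 0.3368 kg·m².
ω_f = I_p ω_i / I_f = (0.2200)(1.92) / 0.3368 = 1.254 rad/s.

ω_f ≈ 1.25 rad/s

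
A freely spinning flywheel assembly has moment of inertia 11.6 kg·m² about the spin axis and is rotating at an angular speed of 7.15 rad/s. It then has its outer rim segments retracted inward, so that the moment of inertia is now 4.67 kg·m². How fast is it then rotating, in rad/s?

With no external torque about the axis, L is conserved: I₁ω₁ = I₂ω₂.
ω₂ = I₁ω₁ / I₂ = (11.60)(7.15 rad/s) / (4.670) = 17.76 rad/s.

ω₂ ≈ 17.8 rad/s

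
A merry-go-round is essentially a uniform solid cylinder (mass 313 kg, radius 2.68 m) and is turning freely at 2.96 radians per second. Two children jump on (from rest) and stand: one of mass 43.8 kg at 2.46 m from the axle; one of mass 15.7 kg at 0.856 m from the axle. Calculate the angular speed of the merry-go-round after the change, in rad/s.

ω_f ≈ 2.38 rad/s

No external torque acts about the axle; L_before = L_after.
I_p = ½(313)(2.68)² = 1124 kg·m².
Added inertia Σmr² = (43.8)(2.46)² + (15.7)(0.856)² = 276.6 kg·m²; I_f = 1124 + 276.6 = 1401 kg·m².
ω_f = I_p ω_i / I_f = (1124)(2.96) / 1401 = 2.376 rad/s.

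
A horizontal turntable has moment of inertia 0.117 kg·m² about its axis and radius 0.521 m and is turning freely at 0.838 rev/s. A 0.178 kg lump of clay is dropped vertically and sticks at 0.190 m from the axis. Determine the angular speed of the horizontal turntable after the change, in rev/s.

ω_f ≈ 0.794 rev/s

The added mass arrives with no angular momentum about the axis, and any external torque about the axis is negligible, so the system's angular momentum is conserved.
Added inertia Σmr² = (0.178)(0.190)² = 0.006426 kg·m²; I_f = 0.1170 + 0.006426 = 0.1234 kg·m².
ω_f = I_p ω_i / I_f = (0.1170)(0.838) / 0.1234 = 0.7944 rev/s.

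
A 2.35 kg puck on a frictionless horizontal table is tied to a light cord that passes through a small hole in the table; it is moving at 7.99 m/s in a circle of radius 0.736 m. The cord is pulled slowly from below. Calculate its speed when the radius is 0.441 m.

v₂ ≈ 13.3 m/s

The only horizontal force on the mass is along the cord (radial), so it exerts no torque about the hole and angular momentum m v r is conserved.
v₂ = v₁ r₁ / r₂ = (7.99)(0.736) / (0.441) = 13.33 m/s.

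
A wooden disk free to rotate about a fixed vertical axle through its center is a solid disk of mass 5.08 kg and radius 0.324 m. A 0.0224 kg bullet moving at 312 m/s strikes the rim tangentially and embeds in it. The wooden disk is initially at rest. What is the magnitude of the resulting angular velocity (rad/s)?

|ω_f| ≈ 8.42 rad/s

The axle reaction passes through the axle and exerts no torque about it; angular momentum about the axle is conserved through the impact.
I_p = ½(5.08)(0.324)² = 0.2666 kg·m². Taking the sense of the bullet's angular momentum as positive, L_{bullet} = m v R = (0.0224)(312)(0.324) = 2.264 kg·m²/s.
L_i = 0 + 2.264 = 2.264 kg·m²/s.
After sticking, I_f = I_p + m R² = 0.2666 + (0.0224)(0.324)² = 0.2690 kg·m².
ω_f = L_i / I_f = 2.264 / 0.2690 = 8.418 rad/s.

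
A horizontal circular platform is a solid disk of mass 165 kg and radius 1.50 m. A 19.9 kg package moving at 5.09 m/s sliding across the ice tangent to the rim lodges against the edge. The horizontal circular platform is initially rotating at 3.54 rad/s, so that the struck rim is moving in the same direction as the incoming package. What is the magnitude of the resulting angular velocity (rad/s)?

|ω_f| ≈ 3.51 rad/s

About the central axle the impulsive forces during the collision are internal, so angular momentum about that axis is conserved.
I_p = ½(165)(1.50)² = 185.6 kg·m². Taking the sense of the package's angular momentum as positive, L_{package} = m v R = (19.9)(5.09)(1.50) = 151.9 kg·m²/s.
L_i = +I_p ω_p + m v R = +(185.6)(3.54) + 151.9 = 809.0 kg·m²/s.
After sticking, I_f = I_p + m R² = 185.6 + (19.9)(1.50)² = 230.4 kg·m².
ω_f = L_i / I_f = 809.0 / 230.4 = 3.511 rad/s.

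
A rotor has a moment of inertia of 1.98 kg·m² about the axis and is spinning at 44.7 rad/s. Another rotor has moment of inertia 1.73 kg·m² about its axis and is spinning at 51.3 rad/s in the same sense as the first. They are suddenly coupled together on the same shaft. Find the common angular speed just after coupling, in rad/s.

The coupling torques are internal; angular momentum about the shared axis is conserved.
Taking A's sense as positive: L = (1.980)(44.7) + (1.730)(51.3) = 177.3 kg·m²·rad/s.
Combined I = 1.980 + 1.730 = 3.710 kg·m².
ω_f = L / I = 177.3 / 3.710 = 47.78 rad/s.

|ω_f| ≈ 47.8 rad/s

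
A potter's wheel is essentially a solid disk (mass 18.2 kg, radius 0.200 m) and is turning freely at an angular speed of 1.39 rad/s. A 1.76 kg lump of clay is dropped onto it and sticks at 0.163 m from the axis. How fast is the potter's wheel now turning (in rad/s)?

ω_f ≈ 1.23 rad/s

No external torque acts about the axis; L_before = L_after.
I_p = ½(18.2)(0.200)² = 0.3640 kg·m².
Added inertia Σmr² = (1.76)(0.163)² = 0.04676 kg·m²; I_f = 0.3640 + 0.04676 = 0.4108 kg·m².
ω_f = I_p ω_i / I_f = (0.3640)(1.39) / 0.4108 = 1.232 rad/s.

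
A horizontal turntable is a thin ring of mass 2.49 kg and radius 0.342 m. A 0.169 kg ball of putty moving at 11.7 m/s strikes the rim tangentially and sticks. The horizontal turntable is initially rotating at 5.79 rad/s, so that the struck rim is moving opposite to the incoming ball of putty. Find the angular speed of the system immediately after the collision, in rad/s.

The axle reaction passes through the axle and exerts no torque about it; angular momentum about the axle is conserved through the impact.
I_p = (2.49)(0.342)² = 0.2912 kg·m². Taking the sense of the ball of putty's angular momentum as positive, L_{ball} = m v R = (0.169)(11.7)(0.342) = 0.6762 kg·m²/s.
L_i = −I_p ω_p + m v R = −(0.2912)(5.79) + 0.6762 = -1.010 kg·m²/s.
After sticking, I_f = I_p + m R² = 0.2912 + (0.169)(0.342)² = 0.3110 kg·m².
ω_f = L_i / I_f = -1.010 / 0.3110 = -3.248 rad/s.

|ω_f| ≈ 3.25 rad/s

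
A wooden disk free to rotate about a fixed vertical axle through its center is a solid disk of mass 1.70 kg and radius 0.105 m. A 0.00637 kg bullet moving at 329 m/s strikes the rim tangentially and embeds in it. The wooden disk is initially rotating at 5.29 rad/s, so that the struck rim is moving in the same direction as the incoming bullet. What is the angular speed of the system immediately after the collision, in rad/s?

The axle reaction passes through the axle and exerts no torque about it; angular momentum about the axle is conserved through the impact.
I_p = ½(1.70)(0.105)² = 0.009371 kg·m². Taking the sense of the bullet's angular momentum as positive, L_{bullet} = m v R = (0.00637)(329)(0.105) = 0.2201 kg·m²/s.
L_i = +I_p ω_p + m v R = +(0.009371)(5.29) + 0.2201 = 0.2696 kg·m²/s.
After sticking, I_f = I_p + m R² = 0.009371 + (0.00637)(0.105)² = 0.009441 kg·m².
ω_f = L_i / I_f = 0.2696 / 0.009441 = 28.56 rad/s.

|ω_f| ≈ 28.6 rad/s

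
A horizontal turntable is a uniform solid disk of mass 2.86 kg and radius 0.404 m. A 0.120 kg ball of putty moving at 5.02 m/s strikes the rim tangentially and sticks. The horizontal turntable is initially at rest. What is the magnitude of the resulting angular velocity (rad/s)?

About the axle the impulsive forces during the collision are internal, so angular momentum about that axis is conserved.
I_p = ½(2.86)(0.404)² = 0.2334 kg·m². Taking the sense of the ball of putty's angular momentum as positive, L_{ball} = m v R = (0.120)(5.02)(0.404) = 0.2434 kg·m²/s.
L_i = 0 + 0.2434 = 0.2434 kg·m²/s.
After sticking, I_f = I_p + m R² = 0.2334 + (0.120)(0.404)² = 0.2530 kg·m².
ω_f = L_i / I_f = 0.2434 / 0.2530 = 0.9620 rad/s.

|ω_f| ≈ 0.962 rad/s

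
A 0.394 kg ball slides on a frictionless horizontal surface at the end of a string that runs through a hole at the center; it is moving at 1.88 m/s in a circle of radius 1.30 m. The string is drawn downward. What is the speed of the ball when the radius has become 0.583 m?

The only horizontal force on the mass is along the cord (radial), so it exerts no torque about the hole and angular momentum m v r is conserved.
v₂ = v₁ r₁ / r₂ = (1.88)(1.30) / (0.583) = 4.192 m/s.

v₂ ≈ 4.19 m/s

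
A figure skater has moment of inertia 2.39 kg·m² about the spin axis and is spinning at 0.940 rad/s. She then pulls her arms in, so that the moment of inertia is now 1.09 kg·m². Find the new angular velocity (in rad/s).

ω₂ ≈ 2.06 rad/s

Angular momentum about the spin axis is conserved since the torque about it is zero.
ω₂ = I₁ω₁ / I₂ = (2.390)(0.940 rad/s) / (1.090) = 2.061 rad/s.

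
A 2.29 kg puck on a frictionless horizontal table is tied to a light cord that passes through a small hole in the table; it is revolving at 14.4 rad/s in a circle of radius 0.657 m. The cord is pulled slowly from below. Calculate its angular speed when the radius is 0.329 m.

ω₂ ≈ 57.4 rad/s

No torque about the axis ⇒ m r₁² ω₁ = m r₂² ω₂.
ω₂ = ω₁ (r₁/r₂)² = (14.4)(0.657/0.329)² = 57.43 rad/s.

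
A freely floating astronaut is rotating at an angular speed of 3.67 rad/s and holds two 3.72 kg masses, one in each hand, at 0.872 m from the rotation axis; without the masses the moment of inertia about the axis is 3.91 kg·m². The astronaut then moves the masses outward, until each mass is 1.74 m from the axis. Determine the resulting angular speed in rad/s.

ω₂ ≈ 1.33 rad/s

Angular momentum about the spin axis is conserved since the torque about it is zero.
I₁ = 3.91 + 2(3.72)(0.872)² = 9.567 kg·m²; I₂ = 3.91 + 2(3.72)(1.74)² = 26.44 kg·m².
ω₂ = I₁ω₁ / I₂ = (9.567)(3.67 rad/s) / (26.44) = 1.328 rad/s.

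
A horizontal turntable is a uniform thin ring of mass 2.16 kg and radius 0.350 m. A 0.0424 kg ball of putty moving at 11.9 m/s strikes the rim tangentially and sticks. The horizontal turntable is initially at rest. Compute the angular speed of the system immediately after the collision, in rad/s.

|ω_f| ≈ 0.655 rad/s

About the axle the impulsive forces during the collision are internal, so angular momentum about that axis is conserved.
I_p = (2.16)(0.350)² = 0.2646 kg·m². Taking the sense of the ball of putty's angular momentum as positive, L_{ball} = m v R = (0.0424)(11.9)(0.350) = 0.1766 kg·m²/s.
L_i = 0 + 0.1766 = 0.1766 kg·m²/s.
After sticking, I_f = I_p + m R² = 0.2646 + (0.0424)(0.350)² = 0.2698 kg·m².
ω_f = L_i / I_f = 0.1766 / 0.2698 = 0.6546 rad/s.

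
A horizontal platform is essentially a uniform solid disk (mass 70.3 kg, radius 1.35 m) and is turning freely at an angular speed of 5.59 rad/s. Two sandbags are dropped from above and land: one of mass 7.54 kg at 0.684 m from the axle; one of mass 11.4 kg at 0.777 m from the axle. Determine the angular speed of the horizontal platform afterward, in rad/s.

No external torque acts about the axle; L_before = L_after.
I_p = ½(70.3)(1.35)² = 64.06 kg·m².
Added inertia Σmr² = (7.54)(0.684)² + (11.4)(0.777)² = 10.41 kg·m²; I_f = 64.06 + 10.41 = 74.47 kg·m².
ω_f = I_p ω_i / I_f = (64.06)(5.59) / 74.47 = 4.809 rad/s.

ω_f ≈ 4.81 rad/s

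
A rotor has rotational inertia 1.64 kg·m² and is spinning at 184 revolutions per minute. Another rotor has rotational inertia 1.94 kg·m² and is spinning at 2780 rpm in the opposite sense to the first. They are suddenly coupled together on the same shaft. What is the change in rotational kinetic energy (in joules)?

No external torque acts about the common axis, so total angular momentum is conserved.
Taking A's sense as positive: L = (1.640)(184) − (1.940)(2780) = -5091 kg·m²·rpm.
Combined I = 1.640 + 1.940 = 3.580 kg·m².
ω_f = L / I = -5091 / 3.580 = -1422 rpm.
KE_i = ½ΣIω² = 82510 J; KE_f = ½(3.580)(148.9)² = 39700 J.

ΔKE ≈ -42800 J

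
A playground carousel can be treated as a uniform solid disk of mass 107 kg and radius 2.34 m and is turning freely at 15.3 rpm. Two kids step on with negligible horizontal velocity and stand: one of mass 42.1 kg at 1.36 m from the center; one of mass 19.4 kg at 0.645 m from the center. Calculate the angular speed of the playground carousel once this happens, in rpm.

The added mass arrives with no angular momentum about the center, and any external torque about the center is negligible, so the system's angular momentum is conserved.
I_p = ½(107)(2.34)² = 292.9 kg·m².
Added inertia Σmr² = (42.1)(1.36)² + (19.4)(0.645)² = 85.94 kg·m²; I_f = 292.9 + 85.94 = 378.9 kg·m².
ω_f = I_p ω_i / I_f = (292.9)(15.3) / 378.9 = 11.83 rpm.

ω_f ≈ 11.8 rpm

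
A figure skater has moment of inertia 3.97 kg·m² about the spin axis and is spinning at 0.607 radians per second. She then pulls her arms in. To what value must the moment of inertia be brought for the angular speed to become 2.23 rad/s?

I₂ ≈ 1.08 kg·m²

With no external torque about the axis, L is conserved: I₁ω₁ = I₂ω₂.
I₂ = I₁ω₁ / ω₂ = (3.97)(0.607) / (2.23) = 1.081 kg·m².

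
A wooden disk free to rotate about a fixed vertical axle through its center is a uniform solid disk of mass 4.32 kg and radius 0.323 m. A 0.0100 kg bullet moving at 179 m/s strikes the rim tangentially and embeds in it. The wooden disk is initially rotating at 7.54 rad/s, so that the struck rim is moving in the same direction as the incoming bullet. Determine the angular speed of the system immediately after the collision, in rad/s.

About the axle the impulsive forces during the collision are internal, so angular momentum about that axis is conserved.
I_p = ½(4.32)(0.323)² = 0.2254 kg·m². Taking the sense of the bullet's angular momentum as positive, L_{bullet} = m v R = (0.0100)(179)(0.323) = 0.5782 kg·m²/s.
L_i = +I_p ω_p + m v R = +(0.2254)(7.54) + 0.5782 = 2.277 kg·m²/s.
After sticking, I_f = I_p + m R² = 0.2254 + (0.0100)(0.323)² = 0.2264 kg·m².
ω_f = L_i / I_f = 2.277 / 0.2264 = 10.06 rad/s.

|ω_f| ≈ 10.1 rad/s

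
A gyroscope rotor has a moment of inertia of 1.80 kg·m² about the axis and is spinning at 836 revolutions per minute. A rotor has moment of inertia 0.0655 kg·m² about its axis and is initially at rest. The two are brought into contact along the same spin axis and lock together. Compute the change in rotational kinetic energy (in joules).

The coupling torques are internal; angular momentum about the shared axis is conserved.
Taking A's sense as positive: L = (1.800)(836) = 1505 kg·m²·rpm.
Combined I = 1.800 + 0.06550 = 1.865 kg·m².
ω_f = L / I = 1505 / 1.865 = 806.6 rpm.
KE_i = ½ΣIω² = 6898 J; KE_f = ½(1.865)(84.47)² = 6656 J.

ΔKE ≈ -242 J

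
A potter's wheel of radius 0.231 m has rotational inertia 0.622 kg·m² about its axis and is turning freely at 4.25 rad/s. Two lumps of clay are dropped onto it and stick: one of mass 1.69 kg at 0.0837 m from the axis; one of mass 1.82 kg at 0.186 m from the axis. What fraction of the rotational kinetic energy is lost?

fraction ≈ 0.107

The added mass arrives with no angular momentum about the axis, and any external torque about the axis is negligible, so the system's angular momentum is conserved.
Added inertia Σmr² = (1.69)(0.0837)² + (1.82)(0.186)² = 0.07480 kg·m²; I_f = 0.6220 + 0.07480 = 0.6968 kg·m².
ω_f = I_p ω_i / I_f = (0.6220)(4.25) / 0.6968 = 3.794 rad/s.
KE_i = ½(0.6220)(4.250 rad/s)² = 5.617 J; KE_f = ½(0.6968)(3.794)² = 5.014 J.
Fraction lost = 0.1074.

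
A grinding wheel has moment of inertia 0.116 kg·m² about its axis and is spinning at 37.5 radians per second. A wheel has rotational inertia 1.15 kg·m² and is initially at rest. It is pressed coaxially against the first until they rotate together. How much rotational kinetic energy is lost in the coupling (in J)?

ΔKE lost ≈ 74.1 J

The coupling torques are internal; angular momentum about the shared axis is conserved.
Taking A's sense as positive: L = (0.1160)(37.5) = 4.350 kg·m²·rad/s.
Combined I = 0.1160 + 1.150 = 1.266 kg·m².
ω_f = L / I = 4.350 / 1.266 = 3.436 rad/s.
KE_i = ½ΣIω² = 81.56 J; KE_f = ½(1.266)(3.436)² = 7.473 J.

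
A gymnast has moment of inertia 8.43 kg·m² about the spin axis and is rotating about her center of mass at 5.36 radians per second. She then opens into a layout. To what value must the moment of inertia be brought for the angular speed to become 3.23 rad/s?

I₂ ≈ 14.0 kg·m²

No external torque acts about the spin axis, so angular momentum is conserved.
I₂ = I₁ω₁ / ω₂ = (8.43)(5.36) / (3.23) = 13.99 kg·m².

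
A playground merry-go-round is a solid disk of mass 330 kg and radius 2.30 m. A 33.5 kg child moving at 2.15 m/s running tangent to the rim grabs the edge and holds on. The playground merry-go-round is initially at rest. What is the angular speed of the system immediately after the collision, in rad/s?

|ω_f| ≈ 0.158 rad/s

About the axle the impulsive forces during the collision are internal, so angular momentum about that axis is conserved.
I_p = ½(330)(2.30)² = 872.8 kg·m². Taking the sense of the child's angular momentum as positive, L_{child} = m v R = (33.5)(2.15)(2.30) = 165.7 kg·m²/s.
L_i = 0 + 165.7 = 165.7 kg·m²/s.
After sticking, I_f = I_p + m R² = 872.8 + (33.5)(2.30)² = 1050 kg·m².
ω_f = L_i / I_f = 165.7 / 1050 = 0.1578 rad/s.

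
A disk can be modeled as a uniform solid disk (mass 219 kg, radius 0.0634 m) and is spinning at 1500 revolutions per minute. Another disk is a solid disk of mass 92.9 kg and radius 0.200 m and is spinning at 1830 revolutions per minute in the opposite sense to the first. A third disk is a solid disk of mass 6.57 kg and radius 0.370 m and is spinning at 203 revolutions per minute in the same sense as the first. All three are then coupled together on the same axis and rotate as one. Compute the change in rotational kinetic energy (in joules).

ΔKE ≈ -25700 J

No external torque acts about the common axis, so total angular momentum is conserved.
Moments of inertia: I_A = ½(219)(0.0634)² = 0.4401 kg·m²; I_B = ½(92.9)(0.200)² = 1.858 kg·m²; I_C = ½(6.57)(0.370)² = 0.4497 kg·m².
Taking A's sense as positive: L = (0.4401)(1500) − (1.858)(1830) + (0.4497)(203) = -2649 kg·m²·rpm.
Combined I = 0.4401 + 1.858 + 0.4497 = 2.748 kg·m².
ω_f = L / I = -2649 / 2.748 = -963.9 rpm.
KE_i = ½ΣIω² = 39650 J; KE_f = ½(2.748)(100.9)² = 14000 J.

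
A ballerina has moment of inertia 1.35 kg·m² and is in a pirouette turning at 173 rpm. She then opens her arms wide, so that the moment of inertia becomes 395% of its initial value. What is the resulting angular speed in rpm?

ω₂ ≈ 43.8 rpm

With no external torque about the axis, L is conserved: I₁ω₁ = I₂ω₂.
I₂ = 3.95 × 1.35 = 5.333 kg·m².
ω₂ = I₁ω₁ / I₂ = (1.350)(173 rpm) / (5.333) = 43.80 rpm.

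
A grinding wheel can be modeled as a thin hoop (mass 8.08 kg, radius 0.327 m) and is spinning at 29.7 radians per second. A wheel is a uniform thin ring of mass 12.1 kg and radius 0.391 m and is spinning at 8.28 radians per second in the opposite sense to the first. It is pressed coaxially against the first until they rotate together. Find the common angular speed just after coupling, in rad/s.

The coupling torques are internal; angular momentum about the shared axis is conserved.
Moments of inertia: I_A = (8.08)(0.327)² = 0.8640 kg·m²; I_B = (12.1)(0.391)² = 1.850 kg·m².
Taking A's sense as positive: L = (0.8640)(29.7) − (1.850)(8.28) = 10.34 kg·m²·rad/s.
Combined I = 0.8640 + 1.850 = 2.714 kg·m².
ω_f = L / I = 10.34 / 2.714 = 3.811 rad/s.

|ω_f| ≈ 3.81 rad/s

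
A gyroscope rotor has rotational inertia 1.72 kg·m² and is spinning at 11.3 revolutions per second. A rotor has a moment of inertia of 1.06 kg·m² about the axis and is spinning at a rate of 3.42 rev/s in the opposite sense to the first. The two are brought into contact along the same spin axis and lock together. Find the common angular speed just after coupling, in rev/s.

The coupling torques are internal; angular momentum about the shared axis is conserved.
Taking A's sense as positive: L = (1.720)(11.3) − (1.060)(3.42) = 15.81 kg·m²·rev/s.
Combined I = 1.720 + 1.060 = 2.780 kg·m².
ω_f = L / I = 15.81 / 2.780 = 5.687 rev/s.

|ω_f| ≈ 5.69 rev/s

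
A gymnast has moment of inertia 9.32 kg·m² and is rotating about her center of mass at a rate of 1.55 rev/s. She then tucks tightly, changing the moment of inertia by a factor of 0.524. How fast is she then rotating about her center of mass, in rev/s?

ω₂ ≈ 2.96 rev/s

No external torque acts about the spin axis, so angular momentum is conserved.
I₂ = 0.524 × 9.32 = 4.884 kg·m².
ω₂ = I₁ω₁ / I₂ = (9.320)(1.55 rev/s) / (4.884) = 2.958 rev/s.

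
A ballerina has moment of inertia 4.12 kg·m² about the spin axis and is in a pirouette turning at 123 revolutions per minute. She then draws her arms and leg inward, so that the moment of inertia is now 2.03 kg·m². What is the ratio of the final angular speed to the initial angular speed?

With no external torque about the axis, L is conserved: I₁ω₁ = I₂ω₂.
ω₂/ω₁ = I₁/I₂ = 4.120 / 2.030 = 2.030.

ω₂/ω₁ ≈ 2.03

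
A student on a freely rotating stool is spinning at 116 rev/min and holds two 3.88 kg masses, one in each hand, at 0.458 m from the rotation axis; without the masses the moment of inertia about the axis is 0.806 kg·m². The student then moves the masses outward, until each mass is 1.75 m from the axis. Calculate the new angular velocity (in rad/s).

ω₂ ≈ 1.20 rad/s

No external torque acts about the spin axis, so angular momentum is conserved.
I₁ = 0.806 + 2(3.88)(0.458)² = 2.434 kg·m²; I₂ = 0.806 + 2(3.88)(1.75)² = 24.57 kg·m².
ω₂ = I₁ω₁ / I₂ = (2.434)(116 rpm) / (24.57) = 11.49 rpm = 1.203 rad/s.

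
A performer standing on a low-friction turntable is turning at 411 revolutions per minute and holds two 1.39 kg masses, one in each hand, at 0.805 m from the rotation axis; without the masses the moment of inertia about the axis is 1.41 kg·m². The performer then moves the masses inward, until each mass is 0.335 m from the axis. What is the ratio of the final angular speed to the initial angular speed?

ω₂/ω₁ ≈ 1.87

Angular momentum about the spin axis is conserved since the torque about it is zero.
I₁ = 1.41 + 2(1.39)(0.805)² = 3.212 kg·m²; I₂ = 1.41 + 2(1.39)(0.335)² = 1.722 kg·m².
ω₂/ω₁ = I₁/I₂ = 3.212 / 1.722 = 1.865.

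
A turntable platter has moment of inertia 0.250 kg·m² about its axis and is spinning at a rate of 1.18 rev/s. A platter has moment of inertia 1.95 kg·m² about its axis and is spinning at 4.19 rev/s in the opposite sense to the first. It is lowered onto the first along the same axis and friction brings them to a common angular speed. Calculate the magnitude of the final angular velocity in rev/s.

|ω_f| ≈ 3.58 rev/s

No external torque acts about the common axis, so total angular momentum is conserved.
Taking A's sense as positive: L = (0.2500)(1.18) − (1.950)(4.19) = -7.876 kg·m²·rev/s.
Combined I = 0.2500 + 1.950 = 2.200 kg·m².
ω_f = L / I = -7.876 / 2.200 = -3.580 rev/s.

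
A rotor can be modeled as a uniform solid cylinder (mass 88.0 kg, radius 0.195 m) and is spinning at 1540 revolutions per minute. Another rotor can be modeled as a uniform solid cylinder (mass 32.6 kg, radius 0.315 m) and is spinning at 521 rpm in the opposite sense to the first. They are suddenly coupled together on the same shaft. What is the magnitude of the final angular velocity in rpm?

The coupling torques are internal; angular momentum about the shared axis is conserved.
Moments of inertia: I_A = ½(88.0)(0.195)² = 1.673 kg·m²; I_B = ½(32.6)(0.315)² = 1.617 kg·m².
Taking A's sense as positive: L = (1.673)(1540) − (1.617)(521) = 1734 kg·m²·rpm.
Combined I = 1.673 + 1.617 = 3.290 kg·m².
ω_f = L / I = 1734 / 3.290 = 527.0 rpm.

|ω_f| ≈ 527 rpm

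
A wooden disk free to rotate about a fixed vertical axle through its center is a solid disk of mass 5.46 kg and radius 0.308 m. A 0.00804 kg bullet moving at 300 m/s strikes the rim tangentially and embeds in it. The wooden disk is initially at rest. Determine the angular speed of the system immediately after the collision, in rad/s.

|ω_f| ≈ 2.86 rad/s

The axle reaction passes through the axle and exerts no torque about it; angular momentum about the axle is conserved through the impact.
I_p = ½(5.46)(0.308)² = 0.2590 kg·m². Taking the sense of the bullet's angular momentum as positive, L_{bullet} = m v R = (0.00804)(300)(0.308) = 0.7429 kg·m²/s.
L_i = 0 + 0.7429 = 0.7429 kg·m²/s.
After sticking, I_f = I_p + m R² = 0.2590 + (0.00804)(0.308)² = 0.2597 kg·m².
ω_f = L_i / I_f = 0.7429 / 0.2597 = 2.860 rad/s.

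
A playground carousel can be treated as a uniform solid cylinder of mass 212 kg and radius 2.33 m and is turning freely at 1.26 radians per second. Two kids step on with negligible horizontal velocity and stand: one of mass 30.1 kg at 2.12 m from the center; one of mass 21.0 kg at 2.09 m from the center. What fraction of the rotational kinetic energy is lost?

The added mass arrives with no angular momentum about the center, and any external torque about the center is negligible, so the system's angular momentum is conserved.
I_p = ½(212)(2.33)² = 575.5 kg·m².
Added inertia Σmr² = (30.1)(2.12)² + (21.0)(2.09)² = 227.0 kg·m²; I_f = 575.5 + 227.0 = 802.5 kg·m².
ω_f = I_p ω_i / I_f = (575.5)(1.26) / 802.5 = 0.9036 rad/s.
KE_i = ½(575.5)(1.260 rad/s)² = 456.8 J; KE_f = ½(802.5)(0.9036)² = 327.6 J.
Fraction lost = 0.2829.

fraction ≈ 0.283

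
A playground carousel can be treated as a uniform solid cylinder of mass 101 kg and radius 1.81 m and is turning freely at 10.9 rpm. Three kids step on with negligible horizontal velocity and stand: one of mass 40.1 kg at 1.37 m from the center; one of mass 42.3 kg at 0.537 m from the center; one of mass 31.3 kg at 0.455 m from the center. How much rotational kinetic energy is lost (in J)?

energy lost ≈ 39.0 J

No external torque acts about the center; L_before = L_after.
I_p = ½(101)(1.81)² = 165.4 kg·m².
Added inertia Σmr² = (40.1)(1.37)² + (42.3)(0.537)² + (31.3)(0.455)² = 93.94 kg·m²; I_f = 165.4 + 93.94 = 259.4 kg·m².
ω_f = I_p ω_i / I_f = (165.4)(10.9) / 259.4 = 6.952 rpm.
KE_i = ½(165.4)(1.141 rad/s)² = 107.8 J; KE_f = ½(259.4)(0.7280)² = 68.74 J.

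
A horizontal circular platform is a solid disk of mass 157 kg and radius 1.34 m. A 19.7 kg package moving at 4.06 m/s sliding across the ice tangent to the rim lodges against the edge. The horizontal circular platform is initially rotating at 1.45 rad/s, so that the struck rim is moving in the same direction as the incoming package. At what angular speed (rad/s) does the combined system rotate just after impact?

|ω_f| ≈ 1.77 rad/s

The axle reaction passes through the central axle and exerts no torque about it; angular momentum about the central axle is conserved through the impact.
I_p = ½(157)(1.34)² = 141.0 kg·m². Taking the sense of the package's angular momentum as positive, L_{package} = m v R = (19.7)(4.06)(1.34) = 107.2 kg·m²/s.
L_i = +I_p ω_p + m v R = +(141.0)(1.45) + 107.2 = 311.6 kg·m²/s.
After sticking, I_f = I_p + m R² = 141.0 + (19.7)(1.34)² = 176.3 kg·m².
ω_f = L_i / I_f = 311.6 / 176.3 = 1.767 rad/s.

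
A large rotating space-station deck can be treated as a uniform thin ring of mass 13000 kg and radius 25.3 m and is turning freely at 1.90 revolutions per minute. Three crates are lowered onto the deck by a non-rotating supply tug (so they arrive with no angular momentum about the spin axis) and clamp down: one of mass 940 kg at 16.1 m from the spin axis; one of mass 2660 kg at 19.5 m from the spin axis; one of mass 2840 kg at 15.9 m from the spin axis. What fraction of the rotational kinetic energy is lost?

The added mass arrives with no angular momentum about the spin axis, and any external torque about the spin axis is negligible, so the system's angular momentum is conserved.
I_p = (13000)(25.3)² = 8.321e+06 kg·m².
Added inertia Σmr² = (940)(16.1)² + (2660)(19.5)² + (2840)(15.9)² = 1.973e+06 kg·m²; I_f = 8.321e+06 + 1.973e+06 = 1.029e+07 kg·m².
ω_f = I_p ω_i / I_f = (8.321e+06)(1.90) / 1.029e+07 = 1.536 rpm.
KE_i = ½(8.321e+06)(0.1990 rad/s)² = 1.647e+05 J; KE_f = ½(1.029e+07)(0.1608)² = 1.331e+05 J.
Fraction lost = 0.1917.

fraction ≈ 0.192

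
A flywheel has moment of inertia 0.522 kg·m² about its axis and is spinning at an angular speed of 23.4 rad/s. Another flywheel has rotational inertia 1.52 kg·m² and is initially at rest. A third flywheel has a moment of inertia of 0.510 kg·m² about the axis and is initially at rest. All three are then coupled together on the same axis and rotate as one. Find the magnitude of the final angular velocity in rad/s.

|ω_f| ≈ 4.79 rad/s

No external torque acts about the common axis, so total angular momentum is conserved.
Taking A's sense as positive: L = (0.5220)(23.4) = 12.21 kg·m²·rad/s.
Combined I = 0.5220 + 1.520 + 0.5100 = 2.552 kg·m².
ω_f = L / I = 12.21 / 2.552 = 4.786 rad/s.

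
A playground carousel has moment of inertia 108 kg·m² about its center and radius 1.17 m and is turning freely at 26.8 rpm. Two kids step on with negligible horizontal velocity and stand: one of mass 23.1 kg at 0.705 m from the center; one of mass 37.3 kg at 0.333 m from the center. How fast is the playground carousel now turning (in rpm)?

No external torque acts about the center; L_before = L_after.
Added inertia Σmr² = (23.1)(0.705)² + (37.3)(0.333)² = 15.62 kg·m²; I_f = 108.0 + 15.62 = 123.6 kg·m².
ω_f = I_p ω_i / I_f = (108.0)(26.8) / 123.6 = 23.41 rpm.

ω_f ≈ 23.4 rpm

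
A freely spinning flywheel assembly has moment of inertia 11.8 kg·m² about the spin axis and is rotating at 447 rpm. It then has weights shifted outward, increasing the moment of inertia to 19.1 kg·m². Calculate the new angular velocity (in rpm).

No external torque acts about the spin axis, so angular momentum is conserved.
ω₂ = I₁ω₁ / I₂ = (11.80)(447 rpm) / (19.10) = 276.2 rpm.

ω₂ ≈ 276 rpm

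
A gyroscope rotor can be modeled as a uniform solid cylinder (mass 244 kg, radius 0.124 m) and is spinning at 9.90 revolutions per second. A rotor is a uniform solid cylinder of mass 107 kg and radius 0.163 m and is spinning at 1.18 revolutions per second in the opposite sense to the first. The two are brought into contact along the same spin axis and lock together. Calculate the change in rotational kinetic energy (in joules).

No external torque acts about the common axis, so total angular momentum is conserved.
Moments of inertia: I_A = ½(244)(0.124)² = 1.876 kg·m²; I_B = ½(107)(0.163)² = 1.421 kg·m².
Taking A's sense as positive: L = (1.876)(9.90) − (1.421)(1.18) = 16.89 kg·m²·rev/s.
Combined I = 1.876 + 1.421 = 3.297 kg·m².
ω_f = L / I = 16.89 / 3.297 = 5.124 rev/s.
KE_i = ½ΣIω² = 3668 J; KE_f = ½(3.297)(32.19)² = 1709 J.

ΔKE ≈ -1960 J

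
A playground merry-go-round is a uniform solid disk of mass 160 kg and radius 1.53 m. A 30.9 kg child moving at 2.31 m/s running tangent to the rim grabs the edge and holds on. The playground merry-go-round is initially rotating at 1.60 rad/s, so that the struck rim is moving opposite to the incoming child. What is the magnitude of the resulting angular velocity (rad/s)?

About the axle the impulsive forces during the collision are internal, so angular momentum about that axis is conserved.
I_p = ½(160)(1.53)² = 187.3 kg·m². Taking the sense of the child's angular momentum as positive, L_{child} = m v R = (30.9)(2.31)(1.53) = 109.2 kg·m²/s.
L_i = −I_p ω_p + m v R = −(187.3)(1.60) + 109.2 = -190.4 kg·m²/s.
After sticking, I_f = I_p + m R² = 187.3 + (30.9)(1.53)² = 259.6 kg·m².
ω_f = L_i / I_f = -190.4 / 259.6 = -0.7335 rad/s.

|ω_f| ≈ 0.734 rad/s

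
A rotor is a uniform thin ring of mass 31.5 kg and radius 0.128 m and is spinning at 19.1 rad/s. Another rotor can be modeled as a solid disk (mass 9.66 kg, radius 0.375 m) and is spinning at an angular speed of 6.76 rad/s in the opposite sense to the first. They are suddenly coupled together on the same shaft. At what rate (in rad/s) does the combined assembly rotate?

|ω_f| ≈ 4.41 rad/s

The coupling torques are internal; angular momentum about the shared axis is conserved.
Moments of inertia: I_A = (31.5)(0.128)² = 0.5161 kg·m²; I_B = ½(9.66)(0.375)² = 0.6792 kg·m².
Taking A's sense as positive: L = (0.5161)(19.1) − (0.6792)(6.76) = 5.266 kg·m²·rad/s.
Combined I = 0.5161 + 0.6792 = 1.195 kg·m².
ω_f = L / I = 5.266 / 1.195 = 4.405 rad/s.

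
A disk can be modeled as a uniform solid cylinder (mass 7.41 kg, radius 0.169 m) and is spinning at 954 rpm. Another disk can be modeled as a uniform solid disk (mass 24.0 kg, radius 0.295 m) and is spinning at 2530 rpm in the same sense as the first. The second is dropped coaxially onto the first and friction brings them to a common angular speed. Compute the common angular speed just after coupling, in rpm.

The coupling torques are internal; angular momentum about the shared axis is conserved.
Moments of inertia: I_A = ½(7.41)(0.169)² = 0.1058 kg·m²; I_B = ½(24.0)(0.295)² = 1.044 kg·m².
Taking A's sense as positive: L = (0.1058)(954) + (1.044)(2530) = 2743 kg·m²·rpm.
Combined I = 0.1058 + 1.044 = 1.150 kg·m².
ω_f = L / I = 2743 / 1.150 = 2385 rpm.

|ω_f| ≈ 2380 rpm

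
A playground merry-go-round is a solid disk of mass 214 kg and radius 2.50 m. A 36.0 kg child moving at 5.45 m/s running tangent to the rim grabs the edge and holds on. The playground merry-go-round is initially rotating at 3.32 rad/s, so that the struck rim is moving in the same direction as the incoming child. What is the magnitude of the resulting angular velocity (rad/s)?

About the axle the impulsive forces during the collision are internal, so angular momentum about that axis is conserved.
I_p = ½(214)(2.50)² = 668.8 kg·m². Taking the sense of the child's angular momentum as positive, L_{child} = m v R = (36.0)(5.45)(2.50) = 490.5 kg·m²/s.
L_i = +I_p ω_p + m v R = +(668.8)(3.32) + 490.5 = 2711 kg·m²/s.
After sticking, I_f = I_p + m R² = 668.8 + (36.0)(2.50)² = 893.8 kg·m².
ω_f = L_i / I_f = 2711 / 893.8 = 3.033 rad/s.

|ω_f| ≈ 3.03 rad/s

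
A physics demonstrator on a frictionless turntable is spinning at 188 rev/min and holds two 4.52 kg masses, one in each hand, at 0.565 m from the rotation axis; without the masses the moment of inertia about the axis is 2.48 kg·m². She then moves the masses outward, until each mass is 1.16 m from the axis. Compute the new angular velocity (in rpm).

With no external torque about the axis, L is conserved: I₁ω₁ = I₂ω₂.
I₁ = 2.48 + 2(4.52)(0.565)² = 5.366 kg·m²; I₂ = 2.48 + 2(4.52)(1.16)² = 14.64 kg·m².
ω₂ = I₁ω₁ / I₂ = (5.366)(188 rpm) / (14.64) = 68.89 rpm.

ω₂ ≈ 68.9 rpm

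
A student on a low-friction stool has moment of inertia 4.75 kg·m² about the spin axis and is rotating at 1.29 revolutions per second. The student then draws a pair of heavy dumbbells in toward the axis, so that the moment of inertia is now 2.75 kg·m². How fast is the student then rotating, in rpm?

ω₂ ≈ 134 rpm

With no external torque about the axis, L is conserved: I₁ω₁ = I₂ω₂.
ω₂ = I₁ω₁ / I₂ = (4.750)(1.29 rev/s) / (2.750) = 2.228 rev/s = 133.7 rpm.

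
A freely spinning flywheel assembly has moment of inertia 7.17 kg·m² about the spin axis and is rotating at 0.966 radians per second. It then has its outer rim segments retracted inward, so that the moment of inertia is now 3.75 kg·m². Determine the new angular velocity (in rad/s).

ω₂ ≈ 1.85 rad/s

Angular momentum about the spin axis is conserved since the torque about it is zero.
ω₂ = I₁ω₁ / I₂ = (7.170)(0.966 rad/s) / (3.750) = 1.847 rad/s.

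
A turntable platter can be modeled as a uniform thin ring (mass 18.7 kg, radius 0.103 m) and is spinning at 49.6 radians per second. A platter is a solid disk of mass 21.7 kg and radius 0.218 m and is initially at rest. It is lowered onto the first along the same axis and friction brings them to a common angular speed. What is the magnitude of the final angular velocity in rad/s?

No external torque acts about the common axis, so total angular momentum is conserved.
Moments of inertia: I_A = (18.7)(0.103)² = 0.1984 kg·m²; I_B = ½(21.7)(0.218)² = 0.5156 kg·m².
Taking A's sense as positive: L = (0.1984)(49.6) = 9.840 kg·m²·rad/s.
Combined I = 0.1984 + 0.5156 = 0.7140 kg·m².
ω_f = L / I = 9.840 / 0.7140 = 13.78 rad/s.

|ω_f| ≈ 13.8 rad/s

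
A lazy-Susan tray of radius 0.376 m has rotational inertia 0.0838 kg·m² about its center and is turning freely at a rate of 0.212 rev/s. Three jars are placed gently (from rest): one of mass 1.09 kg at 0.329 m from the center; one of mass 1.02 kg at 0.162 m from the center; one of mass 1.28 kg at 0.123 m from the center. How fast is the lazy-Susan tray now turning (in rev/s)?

ω_f ≈ 0.0717 rev/s

No external torque acts about the center; L_before = L_after.
Added inertia Σmr² = (1.09)(0.329)² + (1.02)(0.162)² + (1.28)(0.123)² = 0.1641 kg·m²; I_f = 0.08380 + 0.1641 = 0.2479 kg·m².
ω_f = I_p ω_i / I_f = (0.08380)(0.212) / 0.2479 = 0.07166 rev/s.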